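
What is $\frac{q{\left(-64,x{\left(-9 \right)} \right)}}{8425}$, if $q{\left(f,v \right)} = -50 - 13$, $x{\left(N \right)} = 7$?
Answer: $- \frac{63}{8425} \approx -0.0074777$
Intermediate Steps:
$q{\left(f,v \right)} = -63$
$\frac{q{\left(-64,x{\left(-9 \right)} \right)}}{8425} = - \frac{63}{8425}$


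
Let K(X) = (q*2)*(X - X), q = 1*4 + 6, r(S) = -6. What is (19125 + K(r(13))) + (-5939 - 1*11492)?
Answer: 1694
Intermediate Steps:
q = 10 (q = 4 + 6 = 10)
K(X) = 0 (K(X) = (10*2)*(X - X) = 20*0 = 0)
(19125 + K(r(13))) + (-5939 - 1*11492) = (19125 + 0) + (-5939 - 1*11492) = 19125 + (-5939 - 11492) = 19125 - 17431 = 1694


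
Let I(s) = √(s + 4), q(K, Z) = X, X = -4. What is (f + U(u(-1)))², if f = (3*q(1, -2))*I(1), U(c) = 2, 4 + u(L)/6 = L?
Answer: 724 - 48*√5 ≈ 616.67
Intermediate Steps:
q(K, Z) = -4
u(L) = -24 + 6*L
I(s) = √(4 + s)
f = -12*√5 (f = (3*(-4))*√(4 + 1) = -12*√5 ≈ -26.833)
(f + U(u(-1)))² = (-12*√5 + 2)² = (2 - 12*√5)²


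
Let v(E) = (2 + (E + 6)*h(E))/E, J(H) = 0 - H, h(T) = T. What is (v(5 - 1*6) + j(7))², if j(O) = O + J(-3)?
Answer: 169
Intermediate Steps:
J(H) = -H
v(E) = (2 + E*(6 + E))/E (v(E) = (2 + (E + 6)*E)/E = (2 + (6 + E)*E)/E = (2 + E*(6 + E))/E)
j(O) = 3 + O (j(O) = O - 1*(-3) = O + 3 = 3 + O)
(v(5 - 1*6) + j(7))² = ((6 + (5 - 1*6) + 2/(5 - 1*6)) + (3 + 7))² = ((6 + (5 - 6) + 2/(5 - 6)) + 10)² = ((6 - 1 + 2/(-1)) + 10)² = ((6 - 1 + 2*(-1)) + 10)² = ((6 - 1 - 2) + 10)² = (3 + 10)² = 13² = 169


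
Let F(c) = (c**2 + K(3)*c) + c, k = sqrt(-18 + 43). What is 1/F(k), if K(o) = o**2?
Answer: 1/75 ≈ 0.013333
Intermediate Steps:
k = 5 (k = sqrt(25) = 5)
F(c) = c**2 + 10*c (F(c) = (c**2 + 3**2*c) + c = (c**2 + 9*c) + c = c**2 + 10*c)
1/F(k) = 1/(5*(10 + 5)) = 1/(5*15) = 1/75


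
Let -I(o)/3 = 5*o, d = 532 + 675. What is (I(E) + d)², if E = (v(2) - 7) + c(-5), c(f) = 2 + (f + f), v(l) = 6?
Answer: 1800964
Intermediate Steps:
d = 1207
c(f) = 2 + 2*f
E = -9 (E = (6 - 7) + (2 + 2*(-5)) = -1 + (2 - 10) = -1 - 8 = -9)
I(o) = -15*o
(I(E) + d)² = (-15*(-9) + 1207)² = (135 + 1207)² = 1342² = 1800964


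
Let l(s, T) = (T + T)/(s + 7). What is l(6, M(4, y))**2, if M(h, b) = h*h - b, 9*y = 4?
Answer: 78400/13689 ≈ 5.7272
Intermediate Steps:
y = 4/9 (y = (1/9)*4 = 4/9 ≈ 0.44444)
M(h, b) = h**2 - b
l(s, T) = 2*T/(7 + s) (l(s, T) = (2*T)/(7 + s) = 2*T/(7 + s))
l(6, M(4, y))**2 = (2*(4**2 - 1*4/9)/(7 + 6))**2 = (2*(16 - 4/9)/13)**2 = (2*(140/9)*(1/13))**2 = (280/117)**2 = 78400/13689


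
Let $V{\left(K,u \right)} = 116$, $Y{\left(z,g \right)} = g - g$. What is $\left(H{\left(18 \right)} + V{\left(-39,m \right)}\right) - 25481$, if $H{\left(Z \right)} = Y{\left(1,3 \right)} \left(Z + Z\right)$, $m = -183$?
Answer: $-25365$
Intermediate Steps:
$Y{\left(z,g \right)} = 0$
$H{\left(Z \right)} = 0$ ($H{\left(Z \right)} = 0 \left(Z + Z\right) = 0 \cdot 2 Z = 0$)
$\left(H{\left(18 \right)} + V{\left(-39,m \right)}\right) - 25481 = \left(0 + 116\right) - 25481 = 116 - 25481 = -25365$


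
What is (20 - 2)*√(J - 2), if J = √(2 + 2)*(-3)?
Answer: 36*I*√2 ≈ 50.912*I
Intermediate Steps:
J = -6 (J = √4*(-3) = 2*(-3) = -6)
(20 - 2)*√(J - 2) = (20 - 2)*√(-6 - 2) = 18*√(-8) = 18*(2*I*√2) = 36*I*√2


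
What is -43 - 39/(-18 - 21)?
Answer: -42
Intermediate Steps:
-43 - 39/(-18 - 21) = -43 - 39/(-39) = -43 - 39*(-1/39) = -43 + 1 = -42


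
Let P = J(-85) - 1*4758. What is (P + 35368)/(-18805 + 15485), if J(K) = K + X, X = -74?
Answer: -30451/3320 ≈ -9.1720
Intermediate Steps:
J(K) = -74 + K (J(K) = K - 74 = -74 + K)
P = -4917 (P = (-74 - 85) - 1*4758 = -159 - 4758 = -4917)
(P + 35368)/(-18805 + 15485) = (-4917 + 35368)/(-18805 + 15485) = 30451/(-3320) = 30451*(-1/3320) = -30451/3320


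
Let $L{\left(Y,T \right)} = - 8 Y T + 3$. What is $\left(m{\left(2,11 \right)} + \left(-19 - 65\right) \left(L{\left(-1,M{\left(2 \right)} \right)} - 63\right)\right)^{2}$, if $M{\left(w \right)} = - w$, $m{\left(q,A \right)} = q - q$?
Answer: $40755456$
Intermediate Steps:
$m{\left(q,A \right)} = 0$
$L{\left(Y,T \right)} = 3 - 8 T Y$ ($L{\left(Y,T \right)} = - 8 T Y + 3 = 3 - 8 T Y$)
$\left(m{\left(2,11 \right)} + \left(-19 - 65\right) \left(L{\left(-1,M{\left(2 \right)} \right)} - 63\right)\right)^{2} = \left(0 + \left(-19 - 65\right) \left(\left(3 - 8 \left(\left(-1\right) 2\right) \left(-1\right)\right) - 63\right)\right)^{2} = \left(0 - 84 \left(\left(3 - \left(-16\right) \left(-1\right)\right) - 63\right)\right)^{2} = \left(0 - 84 \left(\left(3 - 16\right) - 63\right)\right)^{2} = \left(0 - 84 \left(-13 - 63\right)\right)^{2} = \left(0 - -6384\right)^{2} = \left(0 + 6384\right)^{2} = 6384^{2} = 40755456$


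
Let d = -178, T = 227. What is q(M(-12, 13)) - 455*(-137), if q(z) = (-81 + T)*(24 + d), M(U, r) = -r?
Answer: 39851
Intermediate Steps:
q(z) = -22484 (q(z) = (-81 + 227)*(24 - 178) = 146*(-154) = -22484)
q(M(-12, 13)) - 455*(-137) = -22484 - 455*(-137) = -22484 + 62335 = 39851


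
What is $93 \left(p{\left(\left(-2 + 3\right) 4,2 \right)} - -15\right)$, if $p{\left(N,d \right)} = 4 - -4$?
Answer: $2139$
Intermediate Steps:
$p{\left(N,d \right)} = 8$ ($p{\left(N,d \right)} = 4 + 4 = 8$)
$93 \left(p{\left(\left(-2 + 3\right) 4,2 \right)} - -15\right) = 93 \left(8 - -15\right) = 93 \left(8 + 15\right) = 93 \cdot 23 = 2139$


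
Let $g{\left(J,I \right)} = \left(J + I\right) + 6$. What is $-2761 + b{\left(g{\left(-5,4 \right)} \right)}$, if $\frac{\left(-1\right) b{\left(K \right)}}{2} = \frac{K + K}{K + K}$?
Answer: $-2763$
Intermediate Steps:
$g{\left(J,I \right)} = 6 + I + J$ ($g{\left(J,I \right)} = \left(I + J\right) + 6 = 6 + I + J$)
$b{\left(K \right)} = -2$ ($b{\left(K \right)} = - 2 \frac{K + K}{K + K} = - 2 \frac{2 K}{2 K} = - 2 \cdot 2 K \frac{1}{2 K} = \left(-2\right) 1 = -2$)
$-2761 + b{\left(g{\left(-5,4 \right)} \right)} = -2761 - 2 = -2763$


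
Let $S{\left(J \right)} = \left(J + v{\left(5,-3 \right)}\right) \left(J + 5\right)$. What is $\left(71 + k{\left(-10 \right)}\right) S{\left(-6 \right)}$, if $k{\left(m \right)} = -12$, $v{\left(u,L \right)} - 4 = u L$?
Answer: $1003$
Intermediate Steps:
$v{\left(u,L \right)} = 4 + L u$ ($v{\left(u,L \right)} = 4 + u L = 4 + L u$)
$S{\left(J \right)} = \left(-11 + J\right) \left(5 + J\right)$ ($S{\left(J \right)} = \left(J + \left(4 - 15\right)\right) \left(J + 5\right) = \left(J + \left(4 - 15\right)\right) \left(5 + J\right) = \left(J - 11\right) \left(5 + J\right) = \left(-11 + J\right) \left(5 + J\right)$)
$\left(71 + k{\left(-10 \right)}\right) S{\left(-6 \right)} = \left(71 - 12\right) \left(-55 + \left(-6\right)^{2} - -36\right) = 59 \left(-55 + 36 + 36\right) = 59 \cdot 17 = 1003$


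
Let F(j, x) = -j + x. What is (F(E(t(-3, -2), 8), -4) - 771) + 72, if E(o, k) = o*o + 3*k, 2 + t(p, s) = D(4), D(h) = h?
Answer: -731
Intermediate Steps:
t(p, s) = 2 (t(p, s) = -2 + 4 = 2)
E(o, k) = o² + 3*k
F(j, x) = x - j
(F(E(t(-3, -2), 8), -4) - 771) + 72 = ((-4 - (2² + 3*8)) - 771) + 72 = ((-4 - (4 + 24)) - 771) + 72 = ((-4 - 1*28) - 771) + 72 = ((-4 - 28) - 771) + 72 = (-32 - 771) + 72 = -803 + 72 = -731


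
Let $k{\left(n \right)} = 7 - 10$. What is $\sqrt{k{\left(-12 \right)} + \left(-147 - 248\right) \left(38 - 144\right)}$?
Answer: $\sqrt{41867} \approx 204.61$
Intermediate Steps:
$k{\left(n \right)} = -3$ ($k{\left(n \right)} = 7 - 10 = -3$)
$\sqrt{k{\left(-12 \right)} + \left(-147 - 248\right) \left(38 - 144\right)} = \sqrt{-3 + \left(-147 - 248\right) \left(38 - 144\right)} = \sqrt{-3 - 395 \left(38 - 144\right)} = \sqrt{-3 - -41870} = \sqrt{-3 + 41870} = \sqrt{41867}$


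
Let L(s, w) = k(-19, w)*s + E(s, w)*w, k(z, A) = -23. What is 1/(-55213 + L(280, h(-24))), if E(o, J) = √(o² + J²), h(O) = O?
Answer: -20551/1251867411 + 64*√1234/1251867411 ≈ -1.4620e-5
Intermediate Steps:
E(o, J) = √(J² + o²)
L(s, w) = -23*s + w*√(s² + w²) (L(s, w) = -23*s + √(w² + s²)*w = -23*s + √(s² + w²)*w = -23*s + w*√(s² + w²))
1/(-55213 + L(280, h(-24))) = 1/(-55213 + (-23*280 - 24*√(280² + (-24)²))) = 1/(-55213 + (-6440 - 24*√(78400 + 576))) = 1/(-55213 + (-6440 - 192*√1234)) = 1/(-61653 - 192*√1234)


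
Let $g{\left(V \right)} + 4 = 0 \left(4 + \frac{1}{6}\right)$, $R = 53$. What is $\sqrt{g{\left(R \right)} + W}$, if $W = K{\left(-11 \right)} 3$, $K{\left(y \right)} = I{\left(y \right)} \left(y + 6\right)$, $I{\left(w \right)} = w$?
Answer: $\sqrt{161} \approx 12.689$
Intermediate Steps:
$K{\left(y \right)} = y \left(6 + y\right)$ ($K{\left(y \right)} = y \left(y + 6\right) = y \left(6 + y\right)$)
$g{\left(V \right)} = -4$ ($g{\left(V \right)} = -4 + 0 \left(4 + \frac{1}{6}\right) = -4 + 0 \cdot \frac{25}{6} = -4 + 0 = -4$)
$W = 165$ ($W = - 11 \left(6 - 11\right) 3 = \left(-11\right) \left(-5\right) 3 = 55 \cdot 3 = 165$)
$\sqrt{g{\left(R \right)} + W} = \sqrt{-4 + 165} = \sqrt{161}$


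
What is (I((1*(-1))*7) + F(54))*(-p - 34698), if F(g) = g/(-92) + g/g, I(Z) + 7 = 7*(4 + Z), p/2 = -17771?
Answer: -535518/23 ≈ -23283.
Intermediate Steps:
p = -35542 (p = 2*(-17771) = -35542)
I(Z) = 21 + 7*Z (I(Z) = -7 + 7*(4 + Z) = -7 + (28 + 7*Z) = 21 + 7*Z)
F(g) = 1 - g/92 (F(g) = g*(-1/92) + 1 = -g/92 + 1 = 1 - g/92)
(I((1*(-1))*7) + F(54))*(-p - 34698) = ((21 + 7*((1*(-1))*7)) + (1 - 1/92*54))*(-1*(-35542) - 34698) = ((21 + 7*(-1*7)) + (1 - 27/46))*(35542 - 34698) = ((21 + 7*(-7)) + 19/46)*844 = ((21 - 49) + 19/46)*844 = (-28 + 19/46)*844 = -1269/46*844 = -535518/23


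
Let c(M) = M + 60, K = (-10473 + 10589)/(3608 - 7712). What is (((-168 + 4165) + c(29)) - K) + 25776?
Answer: 30638441/1026 ≈ 29862.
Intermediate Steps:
K = -29/1026 (K = 116/(-4104) = 116*(-1/4104) = -29/1026 ≈ -0.028265)
c(M) = 60 + M
(((-168 + 4165) + c(29)) - K) + 25776 = (((-168 + 4165) + (60 + 29)) - 1*(-29/1026)) + 25776 = ((3997 + 89) + 29/1026) + 25776 = (4086 + 29/1026) + 25776 = 4192265/1026 + 25776 = 30638441/1026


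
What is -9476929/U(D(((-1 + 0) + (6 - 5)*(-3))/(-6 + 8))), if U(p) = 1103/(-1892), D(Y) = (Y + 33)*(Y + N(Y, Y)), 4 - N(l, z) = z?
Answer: 17930349668/1103 ≈ 1.6256e+7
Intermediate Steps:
N(l, z) = 4 - z
D(Y) = 132 + 4*Y (D(Y) = (Y + 33)*(Y + (4 - Y)) = (33 + Y)*4 = 132 + 4*Y)
U(p) = -1103/1892 (U(p) = 1103*(-1/1892) = -1103/1892)
-9476929/U(D(((-1 + 0) + (6 - 5)*(-3))/(-6 + 8))) = -9476929/(-1103/1892) = -9476929*(-1892/1103) = 17930349668/1103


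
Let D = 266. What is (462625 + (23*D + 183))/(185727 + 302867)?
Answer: 234463/244297 ≈ 0.95975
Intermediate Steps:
(462625 + (23*D + 183))/(185727 + 302867) = (462625 + (23*266 + 183))/(185727 + 302867) = (462625 + (6118 + 183))/488594 = (462625 + 6301)*(1/488594) = 468926*(1/488594) = 234463/244297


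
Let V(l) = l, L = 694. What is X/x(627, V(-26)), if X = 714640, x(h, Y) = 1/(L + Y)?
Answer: 477379520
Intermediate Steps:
x(h, Y) = 1/(694 + Y)
X/x(627, V(-26)) = 714640/(1/(694 - 26)) = 714640/(1/668) = 714640*668 = 477379520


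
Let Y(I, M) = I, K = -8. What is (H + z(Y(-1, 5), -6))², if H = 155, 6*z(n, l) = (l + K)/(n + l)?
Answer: 217156/9 ≈ 24128.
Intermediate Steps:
z(n, l) = (-8 + l)/(6*(l + n)) (z(n, l) = ((l - 8)/(n + l))/6 = ((-8 + l)/(l + n))/6 = (-8 + l)/(6*(l + n)))
(H + z(Y(-1, 5), -6))² = (155 + (-8 - 6)/(6*(-6 - 1)))² = (155 + (⅙)*(-14)/(-7))² = (155 + (⅙)*(-⅐)*(-14))² = (155 + ⅓)² = (466/3)² = 217156/9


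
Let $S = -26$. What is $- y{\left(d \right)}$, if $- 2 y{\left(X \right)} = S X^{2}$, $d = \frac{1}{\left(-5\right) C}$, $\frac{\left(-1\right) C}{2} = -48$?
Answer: $- \frac{13}{230400} \approx -5.6424 \cdot 10^{-5}$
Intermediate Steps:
$C = 96$ ($C = \left(-2\right) \left(-48\right) = 96$)
$d = - \frac{1}{480}$ ($d = \frac{1}{\left(-5\right) 96} = \frac{1}{-480} = - \frac{1}{480} \approx -0.0020833$)
$y{\left(X \right)} = 13 X^{2}$ ($y{\left(X \right)} = - \frac{\left(-26\right) X^{2}}{2} = 13 X^{2}$)
$- y{\left(d \right)} = - 13 \left(- \frac{1}{480}\right)^{2} = - \frac{13}{230400}$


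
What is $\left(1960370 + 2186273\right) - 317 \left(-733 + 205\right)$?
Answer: $4314019$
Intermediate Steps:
$\left(1960370 + 2186273\right) - 317 \left(-733 + 205\right) = 4146643 - -167376 = 4146643 + 167376 = 4314019$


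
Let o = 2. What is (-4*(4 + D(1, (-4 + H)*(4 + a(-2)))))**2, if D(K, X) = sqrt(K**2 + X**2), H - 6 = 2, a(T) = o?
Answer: 9488 + 128*sqrt(577) ≈ 12563.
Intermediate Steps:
a(T) = 2
H = 8 (H = 6 + 2 = 8)
(-4*(4 + D(1, (-4 + H)*(4 + a(-2)))))**2 = (-4*(4 + sqrt(1**2 + ((-4 + 8)*(4 + 2))**2)))**2 = (-4*(4 + sqrt(1 + (4*6)**2)))**2 = (-4*(4 + sqrt(1 + 24**2)))**2 = (-4*(4 + sqrt(1 + 576)))**2 = (-4*(4 + sqrt(577)))**2 = (-16 - 4*sqrt(577))**2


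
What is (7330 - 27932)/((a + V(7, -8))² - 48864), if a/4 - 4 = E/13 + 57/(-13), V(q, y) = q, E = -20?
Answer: 3481738/8257935 ≈ 0.42162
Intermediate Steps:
a = -100/13 (a = 16 + 4*(-20/13 + 57/(-13)) = 16 + 4*(-20*1/13 + 57*(-1/13)) = 16 + 4*(-20/13 - 57/13) = 16 + 4*(-77/13) = 16 - 308/13 = -100/13 ≈ -7.6923)
(7330 - 27932)/((a + V(7, -8))² - 48864) = (7330 - 27932)/((-100/13 + 7)² - 48864) = -20602/((-9/13)² - 48864) = -20602/(81/169 - 48864) = -20602/(-8257935/169) = -20602*(-169/8257935) = 3481738/8257935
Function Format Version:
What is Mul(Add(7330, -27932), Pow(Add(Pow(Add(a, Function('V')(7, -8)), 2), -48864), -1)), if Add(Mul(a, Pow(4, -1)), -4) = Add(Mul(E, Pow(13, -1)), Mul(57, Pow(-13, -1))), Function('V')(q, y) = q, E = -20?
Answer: Rational(3481738, 8257935) ≈ 0.42162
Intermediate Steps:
a = Rational(-100, 13) (a = Add(16, Mul(4, Add(Mul(-20, Pow(13, -1)), Mul(57, Pow(-13, -1))))) = Add(16, Mul(4, Add(Mul(-20, Rational(1, 13)), Mul(57, Rational(-1, 13))))) = Add(16, Mul(4, Add(Rational(-20, 13), Rational(-57, 13)))) = Add(16, Mul(4, Rational(-77, 13))) = Add(16, Rational(-308, 13)) = Rational(-100, 13) ≈ -7.6923)
Mul(Add(7330, -27932), Pow(Add(Pow(Add(a, Function('V')(7, -8)), 2), -48864), -1)) = Mul(Add(7330, -27932), Pow(Add(Pow(Add(Rational(-100, 13), 7), 2), -48864), -1)) = Mul(-20602, Pow(Add(Pow(Rational(-9, 13), 2), -48864), -1)) = Mul(-20602, Pow(Add(Rational(81, 169), -48864), -1)) = Mul(-20602, Pow(Rational(-8257935, 169), -1)) = Mul(-20602, Rational(-169, 8257935)) = Rational(3481738, 8257935)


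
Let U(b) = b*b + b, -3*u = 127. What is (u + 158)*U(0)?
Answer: 0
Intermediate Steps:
u = -127/3 (u = -⅓*127 = -127/3 ≈ -42.333)
U(b) = b + b² (U(b) = b² + b = b + b²)
(u + 158)*U(0) = (-127/3 + 158)*(0*(1 + 0)) = 347*(0*1)/3 = (347/3)*0 = 0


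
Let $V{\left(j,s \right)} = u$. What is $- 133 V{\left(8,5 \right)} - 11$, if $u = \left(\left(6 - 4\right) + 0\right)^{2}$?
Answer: $-543$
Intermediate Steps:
$u = 4$ ($u = \left(2 + 0\right)^{2} = 2^{2} = 4$)
$V{\left(j,s \right)} = 4$
$- 133 V{\left(8,5 \right)} - 11 = \left(-133\right) 4 - 11 = -532 - 11 = -543$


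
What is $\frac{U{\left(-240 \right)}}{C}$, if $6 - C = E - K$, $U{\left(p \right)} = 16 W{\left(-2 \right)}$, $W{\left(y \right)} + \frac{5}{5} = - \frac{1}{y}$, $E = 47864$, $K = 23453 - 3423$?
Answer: $\frac{2}{6957} \approx 0.00028748$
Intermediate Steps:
$K = 20030$
$W{\left(y \right)} = -1 - \frac{1}{y}$
$U{\left(p \right)} = -8$ ($U{\left(p \right)} = 16 \frac{-1 - -2}{-2} = 16 \left(- \frac{-1 + 2}{2}\right) = 16 \left(\left(- \frac{1}{2}\right) 1\right) = 16 \left(- \frac{1}{2}\right) = -8$)
$C = -27828$ ($C = 6 - \left(47864 - 20030\right) = 6 - 27834 = -27828$)
$\frac{U{\left(-240 \right)}}{C} = - \frac{8}{-27828} = \left(-8\right) \left(- \frac{1}{27828}\right) = \frac{2}{6957}$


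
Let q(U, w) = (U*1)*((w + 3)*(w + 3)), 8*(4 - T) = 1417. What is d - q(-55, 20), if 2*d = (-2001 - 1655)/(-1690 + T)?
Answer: 433675599/14905 ≈ 29096.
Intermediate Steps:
T = -1385/8 (T = 4 - ⅛*1417 = 4 - 1417/8 = -1385/8 ≈ -173.13)
d = 14624/14905 (d = ((-2001 - 1655)/(-1690 - 1385/8))/2 = (-3656/(-14905/8))/2 = (-3656*(-8/14905))/2 = (½)*(29248/14905) = 14624/14905 ≈ 0.98115)
q(U, w) = U*(3 + w)² (q(U, w) = U*((3 + w)*(3 + w)) = U*(3 + w)²)
d - q(-55, 20) = 14624/14905 - (-55)*(3 + 20)² = 14624/14905 - (-55)*23² = 14624/14905 - (-55)*529 = 14624/14905 - 1*(-29095) = 14624/14905 + 29095 = 433675599/14905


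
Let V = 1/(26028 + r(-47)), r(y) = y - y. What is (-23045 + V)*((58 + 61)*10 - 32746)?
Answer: 4731942578251/6507 ≈ 7.2721e+8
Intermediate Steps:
r(y) = 0
V = 1/26028 (V = 1/(26028 + 0) = 1/26028 ≈ 3.8420e-5)
(-23045 + V)*((58 + 61)*10 - 32746) = (-23045 + 1/26028)*((58 + 61)*10 - 32746) = -599815259*(119*10 - 32746)/26028 = -599815259*(1190 - 32746)/26028 = -599815259/26028*(-31556) = 4731942578251/6507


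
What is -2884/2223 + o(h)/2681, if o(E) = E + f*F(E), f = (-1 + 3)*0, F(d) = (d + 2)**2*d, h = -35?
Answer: -1115687/851409 ≈ -1.3104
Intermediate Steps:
F(d) = d*(2 + d)**2 (F(d) = (2 + d)**2*d = d*(2 + d)**2)
f = 0 (f = 2*0 = 0)
o(E) = E (o(E) = E + 0*(E*(2 + E)**2) = E + 0 = E)
-2884/2223 + o(h)/2681 = -2884/2223 - 35/2681 = -2884*1/2223 - 35*1/2681 = -2884/2223 - 5/383 = -1115687/851409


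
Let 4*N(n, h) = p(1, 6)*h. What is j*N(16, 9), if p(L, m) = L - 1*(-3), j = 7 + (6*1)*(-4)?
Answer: -153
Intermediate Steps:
j = -17 (j = 7 + 6*(-4) = 7 - 24 = -17)
p(L, m) = 3 + L (p(L, m) = L + 3 = 3 + L)
N(n, h) = h (N(n, h) = ((3 + 1)*h)/4 = (4*h)/4 = h)
j*N(16, 9) = -17*9 = -153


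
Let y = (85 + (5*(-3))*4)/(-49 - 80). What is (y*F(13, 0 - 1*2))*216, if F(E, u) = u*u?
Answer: -7200/43 ≈ -167.44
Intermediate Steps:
F(E, u) = u²
y = -25/129 (y = (85 - 15*4)/(-129) = (85 - 60)*(-1/129) = 25*(-1/129) = -25/129 ≈ -0.19380)
(y*F(13, 0 - 1*2))*216 = -25*(0 - 1*2)²/129*216 = -25*(0 - 2)²/129*216 = -25/129*(-2)²*216 = -25/129*4*216 = -100/129*216 = -7200/43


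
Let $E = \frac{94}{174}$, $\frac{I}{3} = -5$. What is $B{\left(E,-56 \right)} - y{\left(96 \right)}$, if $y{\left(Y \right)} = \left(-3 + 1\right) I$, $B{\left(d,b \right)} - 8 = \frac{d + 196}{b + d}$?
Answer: $- \frac{123249}{4825} \approx -25.544$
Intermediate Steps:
$I = -15$ ($I = 3 \left(-5\right) = -15$)
$E = \frac{47}{87}$ ($E = 94 \cdot \frac{1}{174} = \frac{47}{87} \approx 0.54023$)
$B{\left(d,b \right)} = 8 + \frac{196 + d}{b + d}$ ($B{\left(d,b \right)} = 8 + \frac{d + 196}{b + d} = 8 + \frac{196 + d}{b + d}$)
$y{\left(Y \right)} = 30$ ($y{\left(Y \right)} = \left(-3 + 1\right) \left(-15\right) = \left(-2\right) \left(-15\right) = 30$)
$B{\left(E,-56 \right)} - y{\left(96 \right)} = \frac{196 + 8 \left(-56\right) + 9 \cdot \frac{47}{87}}{-56 + \frac{47}{87}} - 30 = \frac{196 - 448 + \frac{141}{29}}{- \frac{4825}{87}} - 30 = \left(- \frac{87}{4825}\right) \left(- \frac{7167}{29}\right) - 30 = \frac{21501}{4825} - 30 = - \frac{123249}{4825}$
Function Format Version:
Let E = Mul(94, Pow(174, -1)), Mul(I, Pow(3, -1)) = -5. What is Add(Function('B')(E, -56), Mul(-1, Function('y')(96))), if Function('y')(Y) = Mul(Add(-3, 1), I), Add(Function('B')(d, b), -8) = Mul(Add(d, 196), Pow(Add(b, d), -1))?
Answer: Rational(-123249, 4825) ≈ -25.544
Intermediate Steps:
I = -15 (I = Mul(3, -5) = -15)
E = Rational(47, 87) (E = Mul(94, Rational(1, 174)) = Rational(47, 87) ≈ 0.54023)
Function('B')(d, b) = Add(8, Mul(Pow(Add(b, d), -1), Add(196, d))) (Function('B')(d, b) = Add(8, Mul(Add(d, 196), Pow(Add(b, d), -1))) = Add(8, Mul(Add(196, d), Pow(Add(b, d), -1))) = Add(8, Mul(Pow(Add(b, d), -1), Add(196, d))))
Function('y')(Y) = 30 (Function('y')(Y) = Mul(Add(-3, 1), -15) = Mul(-2, -15) = 30)
Add(Function('B')(E, -56), Mul(-1, Function('y')(96))) = Add(Mul(Pow(Add(-56, Rational(47, 87)), -1), Add(196, Mul(8, -56), Mul(9, Rational(47, 87)))), Mul(-1, 30)) = Add(Mul(Pow(Rational(-4825, 87), -1), Add(196, -448, Rational(141, 29))), -30) = Add(Mul(Rational(-87, 4825), Rational(-7167, 29)), -30) = Add(Rational(21501, 4825), -30) = Rational(-123249, 4825)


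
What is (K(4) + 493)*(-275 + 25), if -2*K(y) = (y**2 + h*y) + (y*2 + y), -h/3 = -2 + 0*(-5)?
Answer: -116750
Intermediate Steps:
h = 6 (h = -3*(-2 + 0*(-5)) = -3*(-2 + 0) = -3*(-2) = 6)
K(y) = -9*y/2 - y**2/2 (K(y) = -((y**2 + 6*y) + (y*2 + y))/2 = -((y**2 + 6*y) + (2*y + y))/2 = -((y**2 + 6*y) + 3*y)/2 = -(y**2 + 9*y)/2 = -9*y/2 - y**2/2)
(K(4) + 493)*(-275 + 25) = (-1/2*4*(9 + 4) + 493)*(-275 + 25) = (-1/2*4*13 + 493)*(-250) = (-26 + 493)*(-250) = 467*(-250) = -116750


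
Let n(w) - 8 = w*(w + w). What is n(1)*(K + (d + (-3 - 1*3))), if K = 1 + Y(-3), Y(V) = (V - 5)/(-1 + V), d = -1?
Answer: -40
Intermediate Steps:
Y(V) = (-5 + V)/(-1 + V)
n(w) = 8 + 2*w² (n(w) = 8 + w*(w + w) = 8 + w*(2*w) = 8 + 2*w²)
K = 3 (K = 1 + (-5 - 3)/(-1 - 3) = 1 - 8/(-4) = 1 - ¼*(-8) = 1 + 2 = 3)
n(1)*(K + (d + (-3 - 1*3))) = (8 + 2*1²)*(3 + (-1 + (-3 - 1*3))) = (8 + 2*1)*(3 + (-1 + (-3 - 3))) = (8 + 2)*(3 + (-1 - 6)) = 10*(3 - 7) = 10*(-4) = -40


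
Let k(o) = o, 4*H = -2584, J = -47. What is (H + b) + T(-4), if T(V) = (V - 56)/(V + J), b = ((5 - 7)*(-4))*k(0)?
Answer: -10962/17 ≈ -644.82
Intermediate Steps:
H = -646 (H = (¼)*(-2584) = -646)
b = 0 (b = ((5 - 7)*(-4))*0 = -2*(-4)*0 = 8*0 = 0)
T(V) = (-56 + V)/(-47 + V) (T(V) = (V - 56)/(V - 47) = (-56 + V)/(-47 + V))
(H + b) + T(-4) = (-646 + 0) + (-56 - 4)/(-47 - 4) = -646 - 60/(-51) = -646 - 1/51*(-60) = -646 + 20/17 = -10962/17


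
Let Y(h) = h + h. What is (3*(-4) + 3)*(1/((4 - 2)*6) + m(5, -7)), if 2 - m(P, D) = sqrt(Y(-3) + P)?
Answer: -75/4 + 9*I ≈ -18.75 + 9.0*I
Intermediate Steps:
Y(h) = 2*h
m(P, D) = 2 - sqrt(-6 + P) (m(P, D) = 2 - sqrt(2*(-3) + P) = 2 - sqrt(-6 + P))
(3*(-4) + 3)*(1/((4 - 2)*6) + m(5, -7)) = (3*(-4) + 3)*(1/((4 - 2)*6) + (2 - sqrt(-6 + 5))) = (-12 + 3)*(1/(2*6) + (2 - sqrt(-1))) = -9*(1/12 + (2 - I)) = -9*(25/12 - I) = -75/4 + 9*I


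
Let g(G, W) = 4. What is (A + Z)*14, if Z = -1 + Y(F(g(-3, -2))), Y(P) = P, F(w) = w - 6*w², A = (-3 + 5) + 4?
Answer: -1218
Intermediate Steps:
A = 6 (A = 2 + 4 = 6)
F(w) = w - 6*w²
Z = -93 (Z = -1 + 4*(1 - 6*4) = -1 + 4*(1 - 24) = -1 + 4*(-23) = -1 - 92 = -93)
(A + Z)*14 = (6 - 93)*14 = -87*14 = -1218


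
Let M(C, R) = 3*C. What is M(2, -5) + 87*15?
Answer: 1311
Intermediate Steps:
M(2, -5) + 87*15 = 3*2 + 87*15 = 6 + 1305 = 1311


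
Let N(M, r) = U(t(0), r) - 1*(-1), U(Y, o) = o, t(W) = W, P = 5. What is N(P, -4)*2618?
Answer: -7854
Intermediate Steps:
N(M, r) = 1 + r (N(M, r) = r - 1*(-1) = r + 1 = 1 + r)
N(P, -4)*2618 = (1 - 4)*2618 = -3*2618 = -7854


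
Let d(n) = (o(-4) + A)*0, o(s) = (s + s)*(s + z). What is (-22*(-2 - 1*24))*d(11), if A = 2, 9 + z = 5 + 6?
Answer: 0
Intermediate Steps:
z = 2 (z = -9 + (5 + 6) = -9 + 11 = 2)
o(s) = 2*s*(2 + s) (o(s) = (s + s)*(s + 2) = (2*s)*(2 + s) = 2*s*(2 + s))
d(n) = 0 (d(n) = (2*(-4)*(2 - 4) + 2)*0 = (2*(-4)*(-2) + 2)*0 = (16 + 2)*0 = 18*0 = 0)
(-22*(-2 - 1*24))*d(11) = -22*(-2 - 1*24)*0 = -22*(-2 - 24)*0 = -22*(-26)*0 = 572*0 = 0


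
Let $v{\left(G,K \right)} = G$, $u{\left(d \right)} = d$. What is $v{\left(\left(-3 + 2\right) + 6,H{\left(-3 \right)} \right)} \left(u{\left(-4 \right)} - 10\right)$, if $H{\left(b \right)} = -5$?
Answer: $-70$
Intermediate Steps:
$v{\left(\left(-3 + 2\right) + 6,H{\left(-3 \right)} \right)} \left(u{\left(-4 \right)} - 10\right) = \left(\left(-3 + 2\right) + 6\right) \left(-4 - 10\right) = \left(-1 + 6\right) \left(-4 - 10\right) = 5 \left(-14\right) = -70$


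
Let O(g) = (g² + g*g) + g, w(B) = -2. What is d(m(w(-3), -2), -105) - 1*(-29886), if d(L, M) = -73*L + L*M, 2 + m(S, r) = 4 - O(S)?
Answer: 30598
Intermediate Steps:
O(g) = g + 2*g² (O(g) = (g² + g²) + g = 2*g² + g = g + 2*g²)
m(S, r) = 2 - S*(1 + 2*S) (m(S, r) = -2 + (4 - S*(1 + 2*S)) = 2 - S*(1 + 2*S))
d(m(w(-3), -2), -105) - 1*(-29886) = (2 - 1*(-2)*(1 + 2*(-2)))*(-73 - 105) - 1*(-29886) = (2 - 1*(-2)*(1 - 4))*(-178) + 29886 = (2 - 1*(-2)*(-3))*(-178) + 29886 = (2 - 6)*(-178) + 29886 = -4*(-178) + 29886 = 712 + 29886 = 30598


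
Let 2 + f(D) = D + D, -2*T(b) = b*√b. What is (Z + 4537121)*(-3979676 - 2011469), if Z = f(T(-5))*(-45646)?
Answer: -27729493402885 + 1367359023350*I*√5 ≈ -2.7729e+13 + 3.0575e+12*I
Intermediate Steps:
T(b) = -b^(3/2)/2 (T(b) = -b*√b/2 = -b^(3/2)/2)
f(D) = -2 + 2*D (f(D) = -2 + (D + D) = -2 + 2*D)
Z = 91292 - 228230*I*√5 (Z = (-2 + 2*(-(-5)*I*√5/2))*(-45646) = (-2 + 2*(5*I*√5/2))*(-45646) = (-2 + 5*I*√5)*(-45646) = 91292 - 228230*I*√5 ≈ 91292.0 - 5.1034e+5*I)
(Z + 4537121)*(-3979676 - 2011469) = ((91292 - 228230*I*√5) + 4537121)*(-3979676 - 2011469) = (4628413 - 228230*I*√5)*(-5991145) = -27729493402885 + 1367359023350*I*√5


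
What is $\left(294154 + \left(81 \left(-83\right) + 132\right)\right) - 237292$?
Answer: $50271$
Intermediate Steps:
$\left(294154 + \left(81 \left(-83\right) + 132\right)\right) - 237292 = \left(294154 + \left(-6723 + 132\right)\right) - 237292 = \left(294154 - 6591\right) - 237292 = 287563 - 237292 = 50271$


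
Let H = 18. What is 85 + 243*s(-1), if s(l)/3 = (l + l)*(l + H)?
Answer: -24701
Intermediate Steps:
s(l) = 6*l*(18 + l) (s(l) = 3*((l + l)*(l + 18)) = 3*((2*l)*(18 + l)) = 3*(2*l*(18 + l)) = 6*l*(18 + l))
85 + 243*s(-1) = 85 + 243*(6*(-1)*(18 - 1)) = 85 + 243*(6*(-1)*17) = 85 + 243*(-102) = 85 - 24786 = -24701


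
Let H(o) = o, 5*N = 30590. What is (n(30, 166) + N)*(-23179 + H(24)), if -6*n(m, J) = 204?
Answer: -140875020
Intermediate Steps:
N = 6118 (N = (1/5)*30590 = 6118)
n(m, J) = -34 (n(m, J) = -1/6*204 = -34)
(n(30, 166) + N)*(-23179 + H(24)) = (-34 + 6118)*(-23179 + 24) = 6084*(-23155) = -140875020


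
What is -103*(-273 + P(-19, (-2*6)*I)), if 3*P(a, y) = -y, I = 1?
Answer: 27707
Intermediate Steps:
P(a, y) = -y/3 (P(a, y) = (-y)/3 = -y/3)
-103*(-273 + P(-19, (-2*6)*I)) = -103*(-273 - (-2*6)/3) = -103*(-273 - (-4)) = -103*(-273 - ⅓*(-12)) = -103*(-273 + 4) = -103*(-269) = 27707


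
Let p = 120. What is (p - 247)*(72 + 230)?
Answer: -38354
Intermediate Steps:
(p - 247)*(72 + 230) = (120 - 247)*(72 + 230) = -127*302 = -38354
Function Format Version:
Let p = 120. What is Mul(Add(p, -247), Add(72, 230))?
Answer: -38354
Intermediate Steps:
Mul(Add(p, -247), Add(72, 230)) = Mul(Add(120, -247), Add(72, 230)) = Mul(-127, 302) = -38354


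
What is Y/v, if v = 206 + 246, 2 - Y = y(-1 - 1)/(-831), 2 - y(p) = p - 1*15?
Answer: 1681/375612 ≈ 0.0044754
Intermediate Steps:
y(p) = 17 - p (y(p) = 2 - (p - 1*15) = 2 - (p - 15) = 2 - (-15 + p) = 2 + (15 - p) = 17 - p)
Y = 1681/831 (Y = 2 - (17 - (-1 - 1))/(-831) = 2 - (17 - 1*(-2))*(-1)/831 = 2 - (17 + 2)*(-1)/831 = 2 - 19*(-1)/831 = 2 - 1*(-19/831) = 2 + 19/831 = 1681/831 ≈ 2.0229)
v = 452
Y/v = (1681/831)/452 = (1681/831)*(1/452) = 1681/375612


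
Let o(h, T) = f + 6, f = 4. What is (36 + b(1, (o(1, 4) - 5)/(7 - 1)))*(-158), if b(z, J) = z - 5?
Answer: -5056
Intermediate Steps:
o(h, T) = 10 (o(h, T) = 4 + 6 = 10)
b(z, J) = -5 + z
(36 + b(1, (o(1, 4) - 5)/(7 - 1)))*(-158) = (36 + (-5 + 1))*(-158) = (36 - 4)*(-158) = 32*(-158) = -5056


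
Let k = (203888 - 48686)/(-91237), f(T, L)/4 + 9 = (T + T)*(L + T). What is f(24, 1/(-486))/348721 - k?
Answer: 4417682989102/2577116888037 ≈ 1.7142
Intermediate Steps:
f(T, L) = -36 + 8*T*(L + T) (f(T, L) = -36 + 4*((T + T)*(L + T)) = -36 + 4*((2*T)*(L + T)) = -36 + 4*(2*T*(L + T)) = -36 + 8*T*(L + T))
k = -155202/91237 (k = 155202*(-1/91237) = -155202/91237 ≈ -1.7011)
f(24, 1/(-486))/348721 - k = (-36 + 8*24**2 + 8*24/(-486))/348721 - 1*(-155202/91237) = (-36 + 8*576 + 8*(-1/486)*24)*(1/348721) + 155202/91237 = (-36 + 4608 - 32/81)*(1/348721) + 155202/91237 = (370300/81)*(1/348721) + 155202/91237 = 370300/28246401 + 155202/91237 = 4417682989102/2577116888037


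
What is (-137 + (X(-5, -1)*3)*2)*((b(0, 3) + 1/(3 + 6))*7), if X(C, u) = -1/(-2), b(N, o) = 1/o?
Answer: -3752/9 ≈ -416.89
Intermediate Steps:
b(N, o) = 1/o
X(C, u) = ½ (X(C, u) = -1*(-½) = ½)
(-137 + (X(-5, -1)*3)*2)*((b(0, 3) + 1/(3 + 6))*7) = (-137 + ((½)*3)*2)*((1/3 + 1/(3 + 6))*7) = (-137 + (3/2)*2)*((⅓ + 1/9)*7) = (-137 + 3)*((⅓ + ⅑)*7) = -536*7/9 = -134*28/9 = -3752/9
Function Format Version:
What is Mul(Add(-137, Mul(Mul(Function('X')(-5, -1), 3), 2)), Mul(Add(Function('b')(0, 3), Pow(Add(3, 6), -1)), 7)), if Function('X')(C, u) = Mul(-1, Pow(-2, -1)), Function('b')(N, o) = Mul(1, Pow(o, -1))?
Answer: Rational(-3752, 9) ≈ -416.89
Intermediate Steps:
Function('b')(N, o) = Pow(o, -1)
Function('X')(C, u) = Rational(1, 2) (Function('X')(C, u) = Mul(-1, Rational(-1, 2)) = Rational(1, 2))
Mul(Add(-137, Mul(Mul(Function('X')(-5, -1), 3), 2)), Mul(Add(Function('b')(0, 3), Pow(Add(3, 6), -1)), 7)) = Mul(Add(-137, Mul(Mul(Rational(1, 2), 3), 2)), Mul(Add(Pow(3, -1), Pow(Add(3, 6), -1)), 7)) = Mul(Add(-137, Mul(Rational(3, 2), 2)), Mul(Add(Rational(1, 3), Pow(9, -1)), 7)) = Mul(Add(-137, 3), Mul(Add(Rational(1, 3), Rational(1, 9)), 7)) = Mul(-134, Mul(Rational(4, 9), 7)) = Mul(-134, Rational(28, 9)) = Rational(-3752, 9)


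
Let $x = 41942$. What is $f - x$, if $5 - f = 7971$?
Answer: $-49908$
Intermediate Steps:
$f = -7966$ ($f = 5 - 7971 = -7966$)
$f - x = -7966 - 41942 = -49908$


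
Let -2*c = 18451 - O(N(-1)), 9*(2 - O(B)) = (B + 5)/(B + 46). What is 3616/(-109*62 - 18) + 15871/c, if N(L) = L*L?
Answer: -4966644406/2203310417 ≈ -2.2542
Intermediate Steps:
N(L) = L²
O(B) = 2 - (5 + B)/(9*(46 + B)) (O(B) = 2 - (B + 5)/(9*(B + 46)) = 2 - (5 + B)/(9*(46 + B)))
c = -2601311/282 (c = -(18451 - (823 + 17*(-1)²)/(9*(46 + (-1)²)))/2 = -(18451 - (823 + 17*1)/(9*(46 + 1)))/2 = -(18451 - (823 + 17)/(9*47))/2 = -(18451 - 840/(9*47))/2 = -(18451 - 1*280/141)/2 = -(18451 - 280/141)/2 = -½*2601311/141 = -2601311/282 ≈ -9224.5)
3616/(-109*62 - 18) + 15871/c = 3616/(-109*62 - 18) + 15871/(-2601311/282) = 3616/(-6758 - 18) + 15871*(-282/2601311) = 3616/(-6776) - 4475622/2601311 = 3616*(-1/6776) - 4475622/2601311 = -452/847 - 4475622/2601311 = -4966644406/2203310417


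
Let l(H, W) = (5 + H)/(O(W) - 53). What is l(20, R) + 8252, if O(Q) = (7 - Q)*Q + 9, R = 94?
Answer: 67847919/8222 ≈ 8252.0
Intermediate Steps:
O(Q) = 9 + Q*(7 - Q) (O(Q) = Q*(7 - Q) + 9 = 9 + Q*(7 - Q))
l(H, W) = (5 + H)/(-44 - W**2 + 7*W) (l(H, W) = (5 + H)/((9 - W**2 + 7*W) - 53) = (5 + H)/(-44 - W**2 + 7*W))
l(20, R) + 8252 = (-5 - 1*20)/(44 + 94**2 - 7*94) + 8252 = (-5 - 20)/(44 + 8836 - 658) + 8252 = -25/8222 + 8252 = 67847919/8222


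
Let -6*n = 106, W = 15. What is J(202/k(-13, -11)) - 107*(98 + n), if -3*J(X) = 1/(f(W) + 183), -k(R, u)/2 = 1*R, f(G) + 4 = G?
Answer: -5002679/582 ≈ -8595.7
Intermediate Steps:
f(G) = -4 + G
k(R, u) = -2*R
n = -53/3 (n = -⅙*106 = -53/3 ≈ -17.667)
J(X) = -1/582 (J(X) = -1/(3*((-4 + 15) + 183)) = -1/(3*(11 + 183)) = -⅓/194 = -⅓*1/194 = -1/582)
J(202/k(-13, -11)) - 107*(98 + n) = -1/582 - 107*(98 - 53/3) = -1/582 - 107*241/3 = -1/582 - 25787/3 = -5002679/582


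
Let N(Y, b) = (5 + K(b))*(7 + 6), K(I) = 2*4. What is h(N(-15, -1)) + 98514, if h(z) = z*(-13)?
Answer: 96317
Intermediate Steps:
K(I) = 8
N(Y, b) = 169 (N(Y, b) = (5 + 8)*(7 + 6) = 13*13 = 169)
h(z) = -13*z
h(N(-15, -1)) + 98514 = -13*169 + 98514 = -2197 + 98514 = 96317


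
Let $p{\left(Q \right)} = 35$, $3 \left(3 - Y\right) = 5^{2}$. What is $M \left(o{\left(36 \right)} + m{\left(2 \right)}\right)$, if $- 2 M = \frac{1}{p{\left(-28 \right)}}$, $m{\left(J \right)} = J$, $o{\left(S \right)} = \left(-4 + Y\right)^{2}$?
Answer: $- \frac{401}{315} \approx -1.273$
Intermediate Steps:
$Y = - \frac{16}{3}$ ($Y = 3 - \frac{5^{2}}{3} = 3 - \frac{25}{3} = - \frac{16}{3} \approx -5.3333$)
$o{\left(S \right)} = \frac{784}{9}$ ($o{\left(S \right)} = \left(-4 - \frac{16}{3}\right)^{2} = \left(- \frac{28}{3}\right)^{2} = \frac{784}{9}$)
$M = - \frac{1}{70}$ ($M = - \frac{1}{2 \cdot 35} = \left(- \frac{1}{2}\right) \frac{1}{35} = - \frac{1}{70} \approx -0.014286$)
$M \left(o{\left(36 \right)} + m{\left(2 \right)}\right) = - \frac{\frac{784}{9} + 2}{70} = \left(- \frac{1}{70}\right) \frac{802}{9} = - \frac{401}{315}$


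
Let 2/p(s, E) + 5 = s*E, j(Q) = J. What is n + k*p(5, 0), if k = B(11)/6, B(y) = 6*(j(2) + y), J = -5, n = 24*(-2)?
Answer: -252/5 ≈ -50.400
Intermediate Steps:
n = -48
j(Q) = -5
p(s, E) = 2/(-5 + E*s) (p(s, E) = 2/(-5 + s*E) = 2/(-5 + E*s))
B(y) = -30 + 6*y (B(y) = 6*(-5 + y) = -30 + 6*y)
k = 6 (k = (-30 + 6*11)/6 = (-30 + 66)*(⅙) = 36*(⅙) = 6)
n + k*p(5, 0) = -48 + 6*(2/(-5 + 0*5)) = -48 + 6*(2/(-5 + 0)) = -48 + 6*(2/(-5)) = -48 + 6*(2*(-⅕)) = -48 + 6*(-⅖) = -48 - 12/5 = -252/5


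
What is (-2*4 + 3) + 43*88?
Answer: 3779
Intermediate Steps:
(-2*4 + 3) + 43*88 = (-8 + 3) + 3784 = -5 + 3784 = 3779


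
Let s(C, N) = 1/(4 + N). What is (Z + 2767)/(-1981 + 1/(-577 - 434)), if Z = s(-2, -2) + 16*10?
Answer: -5919405/4005584 ≈ -1.4778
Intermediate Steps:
Z = 321/2 (Z = 1/(4 - 2) + 16*10 = 1/2 + 160 = 321/2 ≈ 160.50)
(Z + 2767)/(-1981 + 1/(-577 - 434)) = (321/2 + 2767)/(-1981 + 1/(-577 - 434)) = 5855/(2*(-1981 + 1/(-1011))) = 5855/(2*(-1981 - 1/1011)) = 5855/(2*(-2002792/1011)) = (5855/2)*(-1011/2002792) = -5919405/4005584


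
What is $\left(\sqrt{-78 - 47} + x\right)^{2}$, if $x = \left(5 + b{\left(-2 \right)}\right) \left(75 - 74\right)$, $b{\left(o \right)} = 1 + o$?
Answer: $-109 + 40 i \sqrt{5} \approx -109.0 + 89.443 i$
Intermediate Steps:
$x = 4$ ($x = \left(5 + \left(1 - 2\right)\right) \left(75 - 74\right) = \left(5 - 1\right) 1 = 4 \cdot 1 = 4$)
$\left(\sqrt{-78 - 47} + x\right)^{2} = \left(\sqrt{-78 - 47} + 4\right)^{2} = \left(\sqrt{-125} + 4\right)^{2} = \left(5 i \sqrt{5} + 4\right)^{2} = \left(4 + 5 i \sqrt{5}\right)^{2}$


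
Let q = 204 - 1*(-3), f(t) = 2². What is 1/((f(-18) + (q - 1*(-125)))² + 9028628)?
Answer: 1/9141524 ≈ 1.0939e-7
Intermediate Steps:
f(t) = 4
q = 207 (q = 204 + 3 = 207)
1/((f(-18) + (q - 1*(-125)))² + 9028628) = 1/((4 + (207 - 1*(-125)))² + 9028628) = 1/((4 + (207 + 125))² + 9028628) = 1/((4 + 332)² + 9028628) = 1/(336² + 9028628) = 1/(112896 + 9028628) = 1/9141524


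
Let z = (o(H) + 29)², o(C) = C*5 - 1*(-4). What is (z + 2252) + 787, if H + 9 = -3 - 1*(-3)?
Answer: 3183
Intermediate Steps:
H = -9 (H = -9 + (-3 - 1*(-3)) = -9 + (-3 + 3) = -9 + 0 = -9)
o(C) = 4 + 5*C (o(C) = 5*C + 4 = 4 + 5*C)
z = 144 (z = ((4 + 5*(-9)) + 29)² = ((4 - 45) + 29)² = (-41 + 29)² = (-12)² = 144)
(z + 2252) + 787 = (144 + 2252) + 787 = 2396 + 787 = 3183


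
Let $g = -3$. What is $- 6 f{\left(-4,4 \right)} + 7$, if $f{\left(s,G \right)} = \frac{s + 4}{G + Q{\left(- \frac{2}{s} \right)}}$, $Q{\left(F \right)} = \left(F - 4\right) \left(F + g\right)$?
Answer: $7$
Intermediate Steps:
$Q{\left(F \right)} = \left(-4 + F\right) \left(-3 + F\right)$ ($Q{\left(F \right)} = \left(F - 4\right) \left(F - 3\right) = \left(-4 + F\right) \left(-3 + F\right)$)
$f{\left(s,G \right)} = \frac{4 + s}{12 + G + \frac{4}{s^{2}} + \frac{14}{s}}$ ($f{\left(s,G \right)} = \frac{s + 4}{G + \left(12 + \left(- \frac{2}{s}\right)^{2} - 7 \left(- \frac{2}{s}\right)\right)} = \frac{4 + s}{G + \left(12 + \frac{4}{s^{2}} + \frac{14}{s}\right)} = \frac{4 + s}{12 + G + \frac{4}{s^{2}} + \frac{14}{s}}$)
$- 6 f{\left(-4,4 \right)} + 7 = - 6 \frac{\left(-4\right)^{2} \left(4 - 4\right)}{4 + 14 \left(-4\right) + \left(-4\right)^{2} \left(12 + 4\right)} + 7 = - 6 \cdot 16 \frac{1}{4 - 56 + 16 \cdot 16} \cdot 0 + 7 = - 6 \cdot 16 \frac{1}{4 - 56 + 256} \cdot 0 + 7 = - 6 \cdot 16 \cdot \frac{1}{204} \cdot 0 + 7 = \left(-6\right) 0 + 7 = 0 + 7 = 7$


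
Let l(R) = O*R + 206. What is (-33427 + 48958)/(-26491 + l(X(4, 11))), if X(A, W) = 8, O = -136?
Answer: -501/883 ≈ -0.56738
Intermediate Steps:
l(R) = 206 - 136*R (l(R) = -136*R + 206 = 206 - 136*R)
(-33427 + 48958)/(-26491 + l(X(4, 11))) = (-33427 + 48958)/(-26491 + (206 - 136*8)) = 15531/(-26491 + (206 - 1088)) = 15531/(-26491 - 882) = 15531/(-27373) = 15531*(-1/27373) = -501/883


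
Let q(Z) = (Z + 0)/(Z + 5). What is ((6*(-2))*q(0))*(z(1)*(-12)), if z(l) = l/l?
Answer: 0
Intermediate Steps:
z(l) = 1
q(Z) = Z/(5 + Z)
((6*(-2))*q(0))*(z(1)*(-12)) = ((6*(-2))*(0/(5 + 0)))*(1*(-12)) = -0/5*(-12) = -12*0*(-12) = 0*(-12) = 0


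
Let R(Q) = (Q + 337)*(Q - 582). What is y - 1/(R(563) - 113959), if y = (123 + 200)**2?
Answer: 13673254412/131059 ≈ 1.0433e+5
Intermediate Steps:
R(Q) = (-582 + Q)*(337 + Q) (R(Q) = (337 + Q)*(-582 + Q) = (-582 + Q)*(337 + Q))
y = 104329 (y = 323**2 = 104329)
y - 1/(R(563) - 113959) = 104329 - 1/((-196134 + 563**2 - 245*563) - 113959) = 104329 - 1/((-196134 + 316969 - 137935) - 113959) = 104329 - 1/(-17100 - 113959) = 104329 - 1/(-131059) = 104329 - 1*(-1/131059) = 104329 + 1/131059 = 13673254412/131059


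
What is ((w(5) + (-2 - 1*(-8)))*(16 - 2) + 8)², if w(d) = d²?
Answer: 195364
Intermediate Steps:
((w(5) + (-2 - 1*(-8)))*(16 - 2) + 8)² = ((5² + (-2 - 1*(-8)))*(16 - 2) + 8)² = ((25 + (-2 + 8))*14 + 8)² = ((25 + 6)*14 + 8)² = (31*14 + 8)² = (434 + 8)² = 442² = 195364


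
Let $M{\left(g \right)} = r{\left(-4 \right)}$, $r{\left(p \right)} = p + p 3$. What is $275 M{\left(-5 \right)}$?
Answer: $-4400$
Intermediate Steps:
$r{\left(p \right)} = 4 p$ ($r{\left(p \right)} = p + 3 p = 4 p$)
$M{\left(g \right)} = -16$ ($M{\left(g \right)} = 4 \left(-4\right) = -16$)
$275 M{\left(-5 \right)} = 275 \left(-16\right) = -4400$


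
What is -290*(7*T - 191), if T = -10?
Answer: 75690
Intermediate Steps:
-290*(7*T - 191) = -290*(7*(-10) - 191) = -290*(-70 - 191) = -290*(-261) = 75690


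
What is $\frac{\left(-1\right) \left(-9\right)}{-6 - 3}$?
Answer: $-1$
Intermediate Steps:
$\frac{\left(-1\right) \left(-9\right)}{-6 - 3} = \frac{9}{-9} = 9 \left(- \frac{1}{9}\right) = -1$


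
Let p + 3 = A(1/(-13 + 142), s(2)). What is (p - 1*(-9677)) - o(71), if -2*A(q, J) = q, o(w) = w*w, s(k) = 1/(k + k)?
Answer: 1195313/258 ≈ 4633.0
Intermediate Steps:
s(k) = 1/(2*k)
o(w) = w²
A(q, J) = -q/2
p = -775/258 (p = -3 - 1/(2*(-13 + 142)) = -3 - ½/129 = -3 - ½*1/129 = -3 - 1/258 = -775/258 ≈ -3.0039)
(p - 1*(-9677)) - o(71) = (-775/258 - 1*(-9677)) - 1*71² = (-775/258 + 9677) - 1*5041 = 2495891/258 - 5041 = 1195313/258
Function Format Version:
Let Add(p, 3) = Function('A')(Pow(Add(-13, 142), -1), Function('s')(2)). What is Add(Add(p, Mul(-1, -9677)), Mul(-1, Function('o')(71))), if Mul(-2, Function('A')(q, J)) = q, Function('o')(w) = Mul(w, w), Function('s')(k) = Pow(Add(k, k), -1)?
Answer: Rational(1195313, 258) ≈ 4633.0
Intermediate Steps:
Function('s')(k) = Mul(Rational(1, 2), Pow(k, -1)) (Function('s')(k) = Pow(Mul(2, k), -1) = Mul(Rational(1, 2), Pow(k, -1)))
Function('o')(w) = Pow(w, 2)
Function('A')(q, J) = Mul(Rational(-1, 2), q)
p = Rational(-775, 258) (p = Add(-3, Mul(Rational(-1, 2), Pow(Add(-13, 142), -1))) = Add(-3, Mul(Rational(-1, 2), Pow(129, -1))) = Add(-3, Mul(Rational(-1, 2), Rational(1, 129))) = Add(-3, Rational(-1, 258)) = Rational(-775, 258) ≈ -3.0039)
Add(Add(p, Mul(-1, -9677)), Mul(-1, Function('o')(71))) = Add(Add(Rational(-775, 258), Mul(-1, -9677)), Mul(-1, Pow(71, 2))) = Add(Add(Rational(-775, 258), 9677), Mul(-1, 5041)) = Add(Rational(2495891, 258), -5041) = Rational(1195313, 258)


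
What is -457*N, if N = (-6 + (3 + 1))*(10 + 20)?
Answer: 27420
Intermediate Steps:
N = -60 (N = (-6 + 4)*30 = -2*30 = -60)
-457*N = -457*(-60) = 27420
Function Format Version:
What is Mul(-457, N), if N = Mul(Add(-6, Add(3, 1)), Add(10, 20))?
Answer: 27420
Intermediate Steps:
N = -60 (N = Mul(Add(-6, 4), 30) = Mul(-2, 30) = -60)
Mul(-457, N) = Mul(-457, -60) = 27420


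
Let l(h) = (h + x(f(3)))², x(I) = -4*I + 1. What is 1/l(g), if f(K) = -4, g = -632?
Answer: 1/378225 ≈ 2.6439e-6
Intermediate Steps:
x(I) = 1 - 4*I
l(h) = (17 + h)² (l(h) = (h + (1 - 4*(-4)))² = (h + (1 + 16))² = (h + 17)² = (17 + h)²)
1/l(g) = 1/((17 - 632)²) = 1/((-615)²) = 1/378225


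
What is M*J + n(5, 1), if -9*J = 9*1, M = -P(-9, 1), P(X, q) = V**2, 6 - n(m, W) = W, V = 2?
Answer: 9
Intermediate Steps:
n(m, W) = 6 - W
P(X, q) = 4 (P(X, q) = 2**2 = 4)
M = -4 (M = -1*4 = -4)
J = -1 ≈ -1.0000
M*J + n(5, 1) = -4*(-1) + (6 - 1*1) = 4 + (6 - 1) = 4 + 5 = 9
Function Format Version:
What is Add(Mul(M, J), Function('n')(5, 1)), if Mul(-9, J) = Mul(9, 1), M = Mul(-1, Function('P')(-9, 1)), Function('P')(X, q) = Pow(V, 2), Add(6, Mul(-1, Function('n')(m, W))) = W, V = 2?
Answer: 9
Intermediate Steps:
Function('n')(m, W) = Add(6, Mul(-1, W))
Function('P')(X, q) = 4 (Function('P')(X, q) = Pow(2, 2) = 4)
M = -4 (M = Mul(-1, 4) = -4)
J = -1 (J = Mul(Rational(-1, 9), Mul(9, 1)) = Mul(Rational(-1, 9), 9) = -1)
Add(Mul(M, J), Function('n')(5, 1)) = Add(Mul(-4, -1), Add(6, Mul(-1, 1))) = Add(4, Add(6, -1)) = Add(4, 5) = 9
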